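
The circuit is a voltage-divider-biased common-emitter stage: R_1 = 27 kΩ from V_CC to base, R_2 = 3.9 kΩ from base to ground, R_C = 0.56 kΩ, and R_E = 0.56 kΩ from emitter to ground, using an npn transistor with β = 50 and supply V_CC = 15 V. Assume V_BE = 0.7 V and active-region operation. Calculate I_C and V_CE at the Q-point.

I_C ≈ 1.9 mA, V_CE ≈ 13 V

Thevenize the base divider: V_Th = V_CC·R_2/(R_1+R_2) = 15×3.9/30.9 = 1.89 V, R_Th = R_1‖R_2 = 3.41 kΩ.
Base-emitter loop: V_Th = I_B·R_Th + V_BE + (β+1)I_B·R_E, so I_B = (1.89 − 0.7) / (3.41 + 51×0.56) = 0.0373 mA.
I_C = β·I_B = 50×0.0373 = 1.87 mA, and I_E = (β+1)I_B = 1.9 mA.
V_CE = V_CC − I_C·R_C − I_E·R_E = 15 − 1.87×0.56 − 1.9×0.56 = 12.9 V.
V_CE = 12.9 V > 0.2 V confirms active-region operation.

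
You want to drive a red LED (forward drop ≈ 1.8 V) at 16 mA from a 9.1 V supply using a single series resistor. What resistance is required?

R ≈ 0.46 kΩ

The resistor drops V_S − V_D = 9.1 − 1.8 = 7.3 V at 16 mA.
R = 7.3 V / 16 mA = 0.456 kΩ.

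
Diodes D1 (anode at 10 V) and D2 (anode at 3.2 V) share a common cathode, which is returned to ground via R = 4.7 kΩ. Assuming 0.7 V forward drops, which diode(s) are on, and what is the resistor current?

Only D1 conducts; I_R ≈ 2 mA

Assume both conduct. Then node N would need to be at both 10−0.7 = 9.3 V and 3.2−0.7 = 2.5 V, which is impossible.
Assume only D1 conducts: V_N = 10 − 0.7 = 9.3 V, so I_R = 9.3/4.7 = 1.98 mA.
Check D2: its anode-to-cathode voltage is 3.2 − 9.3 = -6.1 V < 0.7 V, so it is off. The assumption is consistent.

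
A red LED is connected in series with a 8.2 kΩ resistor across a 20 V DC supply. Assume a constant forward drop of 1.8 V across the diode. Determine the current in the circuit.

KVL around the loop: 20 = V_D + I·R = 1.8 + I × 8.2 kΩ.
So I = (20 − 1.8) / 8.2 kΩ = 18.2 / 8.2 = 2.22 mA.

I ≈ 2.2 mA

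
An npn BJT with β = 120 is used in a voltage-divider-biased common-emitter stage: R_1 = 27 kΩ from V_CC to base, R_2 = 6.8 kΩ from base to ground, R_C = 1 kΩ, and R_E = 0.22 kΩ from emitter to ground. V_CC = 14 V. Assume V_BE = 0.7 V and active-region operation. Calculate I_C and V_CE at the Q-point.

I_C ≈ 7.9 mA, V_CE ≈ 4.3 V

Thevenize the base divider: V_Th = V_CC·R_2/(R_1+R_2) = 14×6.8/33.8 = 2.82 V, R_Th = R_1‖R_2 = 5.43 kΩ.
Base-emitter loop: V_Th = I_B·R_Th + V_BE + (β+1)I_B·R_E, so I_B = (2.82 − 0.7) / (5.43 + 121×0.22) = 0.066 mA.
I_C = β·I_B = 120×0.066 = 7.92 mA, and I_E = (β+1)I_B = 7.99 mA.
V_CE = V_CC − I_C·R_C − I_E·R_E = 14 − 7.92×1 − 7.99×0.22 = 4.32 V.
V_CE = 4.32 V > 0.2 V confirms active-region operation.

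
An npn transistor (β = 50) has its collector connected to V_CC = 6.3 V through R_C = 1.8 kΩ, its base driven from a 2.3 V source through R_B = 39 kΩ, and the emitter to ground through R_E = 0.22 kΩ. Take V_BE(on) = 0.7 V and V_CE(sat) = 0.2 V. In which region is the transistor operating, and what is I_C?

active; I_C ≈ 1.6 mA

Assume active. Base-emitter loop: I_B = (V_BB − V_BE)/(R_B + (β+1)R_E) = (2.3 − 0.7)/(39 + 51×0.22) = 0.0319 mA.
I_C = β·I_B = 50×0.0319 = 1.59 mA.
V_CE = V_CC − I_C·R_C − I_E·R_E = 6.3 − 1.59×1.8 − 1.62×0.22 = 3.08 V > V_CE(sat), so the active-region assumption holds.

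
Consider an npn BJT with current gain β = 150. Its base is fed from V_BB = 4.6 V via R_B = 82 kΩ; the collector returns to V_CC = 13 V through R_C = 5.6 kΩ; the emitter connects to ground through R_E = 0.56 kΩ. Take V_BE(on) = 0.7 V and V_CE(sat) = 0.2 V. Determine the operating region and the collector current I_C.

Assume active: I_B = (4.6 − 0.7)/(82 + 151×0.56) = 0.0234 mA, I_C = β·I_B = 3.51 mA.
Then V_CE = 13 − 3.51×5.6 − 3.54×0.56 = -8.65 V < 0.2 V — the active assumption fails.
Re-solve with V_CE = 0.2 V. KCL at the emitter: V_E/R_E = (V_BB−0.7−V_E)/R_B + (V_CC−0.2−V_E)/R_C, giving V_E = 1.18 V.
I_C = (V_CC − 0.2 − V_E)/R_C = (12.8 − 1.18)/5.6 = 2.07 mA.
Check: I_B = (3.9 − 1.18)/82 = 0.0332 mA, and β·I_B = 4.97 mA > I_C, confirming saturation.

saturation; I_C ≈ 2.1 mA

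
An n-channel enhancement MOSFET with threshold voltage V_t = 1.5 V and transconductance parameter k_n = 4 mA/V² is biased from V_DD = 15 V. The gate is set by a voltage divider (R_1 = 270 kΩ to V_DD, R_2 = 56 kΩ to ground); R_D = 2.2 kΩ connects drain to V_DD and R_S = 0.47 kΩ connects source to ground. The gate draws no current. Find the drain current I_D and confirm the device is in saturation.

I_D ≈ 0.88 mA

V_G = V_DD·R_2/(R_1+R_2) = 15×56/326 = 2.58 V.
Assume saturation: I_D = (k_n/2)(V_GS − V_t)² with V_GS = V_G − I_D·R_S = 2.58 − 0.47·I_D.
Substituting gives 0.442·I_D² − 3.02·I_D + 2.32 = 0, with roots I_D = 0.88 or 5.97 mA.
The root I_D = 5.97 mA gives V_GS = -0.227 V ≤ V_t, so take I_D = 0.88 mA.
Then V_GS = 2.16 V and V_DS = V_DD − I_D(R_D+R_S) = 15 − 0.88×2.67 = 12.7 V.
Saturation requires V_DS ≥ V_GS − V_t = 0.663 V; 12.7 ≥ 0.663 ✓.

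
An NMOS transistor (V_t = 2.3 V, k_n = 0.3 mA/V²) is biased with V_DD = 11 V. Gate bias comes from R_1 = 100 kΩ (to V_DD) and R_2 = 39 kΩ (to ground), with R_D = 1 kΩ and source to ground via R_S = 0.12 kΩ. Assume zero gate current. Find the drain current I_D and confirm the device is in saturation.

I_D ≈ 0.09 mA

V_G = V_DD·R_2/(R_1+R_2) = 11×39/139 = 3.09 V.
Assume saturation: I_D = (k_n/2)(V_GS − V_t)² with V_GS = V_G − I_D·R_S = 3.09 − 0.12·I_D.
Substituting gives 0.00216·I_D² − 1.03·I_D + 0.0927 = 0, with roots I_D = 0.0902 or 476 mA.
The root I_D = 476 mA gives V_GS = -54 V ≤ V_t, so take I_D = 0.0902 mA.
Then V_GS = 3.08 V and V_DS = V_DD − I_D(R_D+R_S) = 11 − 0.0902×1.12 = 10.9 V.
Saturation requires V_DS ≥ V_GS − V_t = 0.776 V; 10.9 ≥ 0.776 ✓.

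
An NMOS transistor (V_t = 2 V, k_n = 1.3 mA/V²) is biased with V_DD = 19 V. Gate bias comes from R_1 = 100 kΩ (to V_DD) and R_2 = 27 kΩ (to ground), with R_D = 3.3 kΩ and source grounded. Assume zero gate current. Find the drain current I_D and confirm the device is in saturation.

V_G = V_DD·R_2/(R_1+R_2) = 19×27/127 = 4.04 V. With the source grounded, V_GS = V_G = 4.04 V.
Assume saturation: I_D = (k_n/2)(V_GS − V_t)² = (1.3/2)×(4.04 − 2)² = 0.65×2.04² = 2.7 mA.
V_DS = V_DD − I_D·R_D = 19 − 2.7×3.3 = 10.1 V.
Saturation requires V_DS ≥ V_GS − V_t = 2.04 V; 10.1 ≥ 2.04 ✓.

I_D ≈ 2.7 mA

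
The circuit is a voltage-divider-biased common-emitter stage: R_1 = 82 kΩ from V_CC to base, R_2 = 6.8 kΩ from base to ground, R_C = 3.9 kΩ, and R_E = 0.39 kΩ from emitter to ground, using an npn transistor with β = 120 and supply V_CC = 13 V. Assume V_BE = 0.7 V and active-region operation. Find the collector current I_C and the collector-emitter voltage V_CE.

I_C ≈ 0.66 mA, V_CE ≈ 10 V

Thevenize the base divider: V_Th = V_CC·R_2/(R_1+R_2) = 13×6.8/88.8 = 0.995 V, R_Th = R_1‖R_2 = 6.28 kΩ.
Base-emitter loop: V_Th = I_B·R_Th + V_BE + (β+1)I_B·R_E, so I_B = (0.995 − 0.7) / (6.28 + 121×0.39) = 0.00553 mA.
I_C = β·I_B = 120×0.00553 = 0.663 mA, and I_E = (β+1)I_B = 0.669 mA.
V_CE = V_CC − I_C·R_C − I_E·R_E = 13 − 0.663×3.9 − 0.669×0.39 = 10.2 V.
V_CE = 10.2 V > 0.2 V confirms active-region operation.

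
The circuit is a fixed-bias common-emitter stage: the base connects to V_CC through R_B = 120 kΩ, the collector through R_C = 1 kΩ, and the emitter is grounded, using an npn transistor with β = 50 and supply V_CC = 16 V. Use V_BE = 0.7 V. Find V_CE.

V_CE ≈ 9.6 V

Base loop: V_CC = I_B·R_B + V_BE, so I_B = (16 − 0.7)/120 kΩ = 0.128 mA.
In the active region I_C = β·I_B = 50 × 0.128 = 6.38 mA.
Collector loop: V_CE = V_CC − I_C·R_C = 16 − 6.38×1 = 9.62 V.
Since V_CE = 9.62 V > V_CE(sat) ≈ 0.2 V, the transistor is in the active region as assumed.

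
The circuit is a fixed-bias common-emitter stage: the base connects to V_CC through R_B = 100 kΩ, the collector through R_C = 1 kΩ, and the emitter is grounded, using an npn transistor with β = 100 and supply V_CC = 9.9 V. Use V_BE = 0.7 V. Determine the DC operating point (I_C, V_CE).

Base loop: V_CC = I_B·R_B + V_BE, so I_B = (9.9 − 0.7)/100 kΩ = 0.092 mA.
In the active region I_C = β·I_B = 100 × 0.092 = 9.2 mA.
Collector loop: V_CE = V_CC − I_C·R_C = 9.9 − 9.2×1 = 0.7 V.
Since V_CE = 0.7 V > V_CE(sat) ≈ 0.2 V, the transistor is in the active region as assumed.

I_C ≈ 9.2 mA, V_CE ≈ 0.7 V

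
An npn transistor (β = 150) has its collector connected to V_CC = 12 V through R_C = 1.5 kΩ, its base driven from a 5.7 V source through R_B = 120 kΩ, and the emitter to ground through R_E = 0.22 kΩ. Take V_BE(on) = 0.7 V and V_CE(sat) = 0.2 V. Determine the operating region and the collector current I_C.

active; I_C ≈ 4.9 mA

Assume active. Base-emitter loop: I_B = (V_BB − V_BE)/(R_B + (β+1)R_E) = (5.7 − 0.7)/(120 + 151×0.22) = 0.0326 mA.
I_C = β·I_B = 150×0.0326 = 4.89 mA.
V_CE = V_CC − I_C·R_C − I_E·R_E = 12 − 4.89×1.5 − 4.93×0.22 = 3.57 V > V_CE(sat), so the active-region assumption holds.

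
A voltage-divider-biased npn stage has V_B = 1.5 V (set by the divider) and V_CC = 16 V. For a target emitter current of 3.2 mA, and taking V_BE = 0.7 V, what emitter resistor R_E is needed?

R_E ≈ 0.25 kΩ

V_E = V_B − V_BE = 1.5 − 0.7 = 0.8 V.
R_E = V_E / I_E = 0.8 / 3.2 = 0.25 kΩ.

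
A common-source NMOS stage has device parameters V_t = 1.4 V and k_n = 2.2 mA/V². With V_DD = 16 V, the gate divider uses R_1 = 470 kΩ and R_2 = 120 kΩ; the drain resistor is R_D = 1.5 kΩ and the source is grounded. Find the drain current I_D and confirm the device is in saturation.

I_D ≈ 3.8 mA

V_G = V_DD·R_2/(R_1+R_2) = 16×120/590 = 3.25 V. With the source grounded, V_GS = V_G = 3.25 V.
Assume saturation: I_D = (k_n/2)(V_GS − V_t)² = (2.2/2)×(3.25 − 1.4)² = 1.1×1.85² = 3.78 mA.
V_DS = V_DD − I_D·R_D = 16 − 3.78×1.5 = 10.3 V.
Saturation requires V_DS ≥ V_GS − V_t = 1.85 V; 10.3 ≥ 1.85 ✓.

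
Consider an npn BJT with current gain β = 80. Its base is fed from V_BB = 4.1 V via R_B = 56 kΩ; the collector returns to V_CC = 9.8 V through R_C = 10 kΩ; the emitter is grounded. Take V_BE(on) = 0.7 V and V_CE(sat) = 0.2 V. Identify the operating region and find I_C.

Assume active: I_B = (4.1 − 0.7)/56 = 0.0607 mA, giving I_C = β·I_B = 4.86 mA.
But then V_CE = 9.8 − 4.86×10 = -38.8 V < V_CE(sat) = 0.2 V — impossible in the active region.
So the transistor is saturated. With V_CE = 0.2 V, I_C = (V_CC − 0.2)/R_C = 9.6/10 = 0.96 mA.
Check: β·I_B = 4.86 mA > I_C = 0.96 mA, confirming saturation.

saturation; I_C ≈ 0.96 mA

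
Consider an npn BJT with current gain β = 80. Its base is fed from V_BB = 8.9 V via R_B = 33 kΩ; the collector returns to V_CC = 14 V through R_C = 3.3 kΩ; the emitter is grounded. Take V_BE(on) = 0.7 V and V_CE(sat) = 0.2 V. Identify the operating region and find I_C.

Assume active: I_B = (8.9 − 0.7)/33 = 0.248 mA, giving I_C = β·I_B = 19.9 mA.
But then V_CE = 14 − 19.9×3.3 = -51.6 V < V_CE(sat) = 0.2 V — impossible in the active region.
So the transistor is saturated. With V_CE = 0.2 V, I_C = (V_CC − 0.2)/R_C = 13.8/3.3 = 4.18 mA.
Check: β·I_B = 19.9 mA > I_C = 4.18 mA, confirming saturation.

saturation; I_C ≈ 4.2 mA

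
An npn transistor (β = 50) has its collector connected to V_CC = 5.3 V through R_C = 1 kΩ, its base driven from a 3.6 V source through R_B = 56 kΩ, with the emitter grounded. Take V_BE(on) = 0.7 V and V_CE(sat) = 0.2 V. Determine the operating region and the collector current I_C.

active; I_C ≈ 2.6 mA

Assume active. Base-emitter loop: I_B = (V_BB − V_BE)/R_B = (3.6 − 0.7)/56 = 0.0518 mA.
I_C = β·I_B = 50×0.0518 = 2.59 mA.
V_CE = V_CC − I_C·R_C = 5.3 − 2.59×1 = 2.71 V > V_CE(sat), so the active-region assumption holds.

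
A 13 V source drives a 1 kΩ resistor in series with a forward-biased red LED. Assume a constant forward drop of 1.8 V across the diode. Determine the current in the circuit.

I ≈ 11 mA

KVL around the loop: 13 = V_D + I·R = 1.8 + I × 1 kΩ.
So I = (13 − 1.8) / 1 kΩ = 11.2 / 1 = 11.2 mA.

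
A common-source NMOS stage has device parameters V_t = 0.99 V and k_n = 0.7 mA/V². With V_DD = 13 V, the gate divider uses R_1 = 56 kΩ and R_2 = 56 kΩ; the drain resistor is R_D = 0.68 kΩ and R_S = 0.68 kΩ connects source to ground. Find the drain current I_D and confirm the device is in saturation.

I_D ≈ 3.5 mA

V_G = V_DD·R_2/(R_1+R_2) = 13×56/112 = 6.5 V.
Assume saturation: I_D = (k_n/2)(V_GS − V_t)² with V_GS = V_G − I_D·R_S = 6.5 − 0.68·I_D.
Substituting gives 0.162·I_D² − 3.62·I_D + 10.6 = 0, with roots I_D = 3.47 or 18.9 mA.
The root I_D = 18.9 mA gives V_GS = -6.36 V ≤ V_t, so take I_D = 3.47 mA.
Then V_GS = 4.14 V and V_DS = V_DD − I_D(R_D+R_S) = 13 − 3.47×1.36 = 8.28 V.
Saturation requires V_DS ≥ V_GS − V_t = 3.15 V; 8.28 ≥ 3.15 ✓.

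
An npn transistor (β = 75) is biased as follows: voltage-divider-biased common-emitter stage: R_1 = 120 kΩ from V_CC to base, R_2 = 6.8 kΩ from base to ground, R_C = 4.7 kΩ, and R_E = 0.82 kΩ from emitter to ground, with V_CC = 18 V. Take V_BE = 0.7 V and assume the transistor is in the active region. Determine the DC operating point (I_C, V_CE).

Thevenize the base divider: V_Th = V_CC·R_2/(R_1+R_2) = 18×6.8/127 = 0.965 V, R_Th = R_1‖R_2 = 6.44 kΩ.
Base-emitter loop: V_Th = I_B·R_Th + V_BE + (β+1)I_B·R_E, so I_B = (0.965 − 0.7) / (6.44 + 76×0.82) = 0.00386 mA.
I_C = β·I_B = 75×0.00386 = 0.289 mA, and I_E = (β+1)I_B = 0.293 mA.
V_CE = V_CC − I_C·R_C − I_E·R_E = 18 − 0.289×4.7 − 0.293×0.82 = 16.4 V.
V_CE = 16.4 V > 0.2 V confirms active-region operation.

I_C ≈ 0.29 mA, V_CE ≈ 16 V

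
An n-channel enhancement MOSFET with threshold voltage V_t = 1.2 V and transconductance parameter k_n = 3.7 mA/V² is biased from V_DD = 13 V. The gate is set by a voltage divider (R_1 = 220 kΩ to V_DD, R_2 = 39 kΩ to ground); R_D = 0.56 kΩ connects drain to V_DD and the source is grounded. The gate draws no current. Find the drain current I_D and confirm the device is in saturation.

V_G = V_DD·R_2/(R_1+R_2) = 13×39/259 = 1.96 V. With the source grounded, V_GS = V_G = 1.96 V.
Assume saturation: I_D = (k_n/2)(V_GS − V_t)² = (3.7/2)×(1.96 − 1.2)² = 1.85×0.758² = 1.06 mA.
V_DS = V_DD − I_D·R_D = 13 − 1.06×0.56 = 12.4 V.
Saturation requires V_DS ≥ V_GS − V_t = 0.758 V; 12.4 ≥ 0.758 ✓.

I_D ≈ 1.1 mA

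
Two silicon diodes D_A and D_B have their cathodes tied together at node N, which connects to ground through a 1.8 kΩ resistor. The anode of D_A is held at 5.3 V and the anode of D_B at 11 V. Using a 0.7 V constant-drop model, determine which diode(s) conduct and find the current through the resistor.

Only D_B conducts; I_R ≈ 5.7 mA

Assume both conduct. Then node N would need to be at both 5.3−0.7 = 4.6 V and 11−0.7 = 10.3 V, which is impossible.
Assume only D_B conducts: V_N = 11 − 0.7 = 10.3 V, so I_R = 10.3/1.8 = 5.72 mA.
Check D_A: its anode-to-cathode voltage is 5.3 − 10.3 = -5 V < 0.7 V, so it is off. The assumption is consistent.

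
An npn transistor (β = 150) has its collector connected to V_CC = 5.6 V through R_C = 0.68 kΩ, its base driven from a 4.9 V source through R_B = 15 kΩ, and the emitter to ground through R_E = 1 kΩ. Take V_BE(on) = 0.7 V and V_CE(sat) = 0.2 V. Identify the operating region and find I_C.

Assume active: I_B = (4.9 − 0.7)/(15 + 151×1) = 0.0253 mA, I_C = β·I_B = 3.8 mA.
Then V_CE = 5.6 − 3.8×0.68 − 3.82×1 = -0.801 V < 0.2 V — the active assumption fails.
Re-solve with V_CE = 0.2 V. KCL at the emitter: V_E/R_E = (V_BB−0.7−V_E)/R_B + (V_CC−0.2−V_E)/R_C, giving V_E = 3.24 V.
I_C = (V_CC − 0.2 − V_E)/R_C = (5.4 − 3.24)/0.68 = 3.18 mA.
Check: I_B = (4.2 − 3.24)/15 = 0.064 mA, and β·I_B = 9.6 mA > I_C, confirming saturation.

saturation; I_C ≈ 3.2 mA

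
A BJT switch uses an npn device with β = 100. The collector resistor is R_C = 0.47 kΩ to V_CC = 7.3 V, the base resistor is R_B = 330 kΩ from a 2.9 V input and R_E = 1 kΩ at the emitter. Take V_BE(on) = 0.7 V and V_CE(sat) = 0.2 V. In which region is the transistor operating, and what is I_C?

Assume active. Base-emitter loop: I_B = (V_BB − V_BE)/(R_B + (β+1)R_E) = (2.9 − 0.7)/(330 + 101×1) = 0.0051 mA.
I_C = β·I_B = 100×0.0051 = 0.51 mA.
V_CE = V_CC − I_C·R_C − I_E·R_E = 7.3 − 0.51×0.47 − 0.516×1 = 6.54 V > V_CE(sat), so the active-region assumption holds.

active; I_C ≈ 0.51 mA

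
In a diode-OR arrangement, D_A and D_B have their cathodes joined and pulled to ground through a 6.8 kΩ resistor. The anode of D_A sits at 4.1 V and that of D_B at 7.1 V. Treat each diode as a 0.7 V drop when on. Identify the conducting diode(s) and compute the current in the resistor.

Assume both conduct. Then node N would need to be at both 4.1−0.7 = 3.4 V and 7.1−0.7 = 6.4 V, which is impossible.
Assume only D_B conducts: V_N = 7.1 − 0.7 = 6.4 V, so I_R = 6.4/6.8 = 0.941 mA.
Check D_A: its anode-to-cathode voltage is 4.1 − 6.4 = -2.3 V < 0.7 V, so it is off. The assumption is consistent.

Only D_B conducts; I_R ≈ 0.94 mA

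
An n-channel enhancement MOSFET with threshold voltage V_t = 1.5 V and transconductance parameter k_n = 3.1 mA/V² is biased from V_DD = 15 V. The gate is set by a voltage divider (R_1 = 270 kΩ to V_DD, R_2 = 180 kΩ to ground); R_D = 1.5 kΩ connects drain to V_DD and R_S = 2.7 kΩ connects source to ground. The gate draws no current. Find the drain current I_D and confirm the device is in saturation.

V_G = V_DD·R_2/(R_1+R_2) = 15×180/450 = 6 V.
Assume saturation: I_D = (k_n/2)(V_GS − V_t)² with V_GS = V_G − I_D·R_S = 6 − 2.7·I_D.
Substituting gives 11.3·I_D² − 38.7·I_D + 31.4 = 0, with roots I_D = 1.32 or 2.1 mA.
The root I_D = 2.1 mA gives V_GS = 0.337 V ≤ V_t, so take I_D = 1.32 mA.
Then V_GS = 2.42 V and V_DS = V_DD − I_D(R_D+R_S) = 15 − 1.32×4.2 = 9.44 V.
Saturation requires V_DS ≥ V_GS − V_t = 0.924 V; 9.44 ≥ 0.924 ✓.

I_D ≈ 1.3 mA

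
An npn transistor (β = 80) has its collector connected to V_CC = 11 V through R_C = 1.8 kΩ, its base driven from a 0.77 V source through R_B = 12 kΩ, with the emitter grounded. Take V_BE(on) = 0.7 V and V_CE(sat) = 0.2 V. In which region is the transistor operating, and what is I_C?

active; I_C ≈ 0.47 mA

Assume active. Base-emitter loop: I_B = (V_BB − V_BE)/R_B = (0.77 − 0.7)/12 = 0.00583 mA.
I_C = β·I_B = 80×0.00583 = 0.467 mA.
V_CE = V_CC − I_C·R_C = 11 − 0.467×1.8 = 10.2 V > V_CE(sat), so the active-region assumption holds.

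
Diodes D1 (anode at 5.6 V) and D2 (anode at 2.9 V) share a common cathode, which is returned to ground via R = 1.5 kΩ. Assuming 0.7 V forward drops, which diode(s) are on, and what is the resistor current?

Assume both conduct. Then node N would need to be at both 5.6−0.7 = 4.9 V and 2.9−0.7 = 2.2 V, which is impossible.
Assume only D1 conducts: V_N = 5.6 − 0.7 = 4.9 V, so I_R = 4.9/1.5 = 3.27 mA.
Check D2: its anode-to-cathode voltage is 2.9 − 4.9 = -2 V < 0.7 V, so it is off. The assumption is consistent.

Only D1 conducts; I_R ≈ 3.3 mA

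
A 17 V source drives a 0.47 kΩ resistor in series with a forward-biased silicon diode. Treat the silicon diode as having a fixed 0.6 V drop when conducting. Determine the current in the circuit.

I ≈ 35 mA

KVL around the loop: 17 = V_D + I·R = 0.6 + I × 0.47 kΩ.
So I = (17 − 0.6) / 0.47 kΩ = 16.4 / 0.47 = 34.9 mA.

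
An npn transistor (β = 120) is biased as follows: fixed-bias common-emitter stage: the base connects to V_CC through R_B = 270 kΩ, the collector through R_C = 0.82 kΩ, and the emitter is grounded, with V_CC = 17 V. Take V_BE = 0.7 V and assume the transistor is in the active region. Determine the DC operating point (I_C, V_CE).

I_C ≈ 7.2 mA, V_CE ≈ 11 V

Base loop: V_CC = I_B·R_B + V_BE, so I_B = (17 − 0.7)/270 kΩ = 0.0604 mA.
In the active region I_C = β·I_B = 120 × 0.0604 = 7.24 mA.
Collector loop: V_CE = V_CC − I_C·R_C = 17 − 7.24×0.82 = 11.1 V.
Since V_CE = 11.1 V > V_CE(sat) ≈ 0.2 V, the transistor is in the active region as assumed.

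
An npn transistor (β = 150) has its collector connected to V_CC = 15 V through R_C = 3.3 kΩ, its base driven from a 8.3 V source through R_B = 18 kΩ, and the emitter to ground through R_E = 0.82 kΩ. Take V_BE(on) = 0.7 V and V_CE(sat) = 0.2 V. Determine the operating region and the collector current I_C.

Assume active: I_B = (8.3 − 0.7)/(18 + 151×0.82) = 0.0536 mA, I_C = β·I_B = 8.04 mA.
Then V_CE = 15 − 8.04×3.3 − 8.09×0.82 = -18.2 V < 0.2 V — the active assumption fails.
Re-solve with V_CE = 0.2 V. KCL at the emitter: V_E/R_E = (V_BB−0.7−V_E)/R_B + (V_CC−0.2−V_E)/R_C, giving V_E = 3.11 V.
I_C = (V_CC − 0.2 − V_E)/R_C = (14.8 − 3.11)/3.3 = 3.54 mA.
Check: I_B = (7.6 − 3.11)/18 = 0.249 mA, and β·I_B = 37.4 mA > I_C, confirming saturation.

saturation; I_C ≈ 3.5 mA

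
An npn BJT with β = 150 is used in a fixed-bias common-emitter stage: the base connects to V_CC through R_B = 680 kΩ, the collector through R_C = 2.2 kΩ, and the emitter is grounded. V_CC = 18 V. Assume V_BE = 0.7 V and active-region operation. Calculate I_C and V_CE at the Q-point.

Base loop: V_CC = I_B·R_B + V_BE, so I_B = (18 − 0.7)/680 kΩ = 0.0254 mA.
In the active region I_C = β·I_B = 150 × 0.0254 = 3.82 mA.
Collector loop: V_CE = V_CC − I_C·R_C = 18 − 3.82×2.2 = 9.6 V.
Since V_CE = 9.6 V > V_CE(sat) ≈ 0.2 V, the transistor is in the active region as assumed.

I_C ≈ 3.8 mA, V_CE ≈ 9.6 V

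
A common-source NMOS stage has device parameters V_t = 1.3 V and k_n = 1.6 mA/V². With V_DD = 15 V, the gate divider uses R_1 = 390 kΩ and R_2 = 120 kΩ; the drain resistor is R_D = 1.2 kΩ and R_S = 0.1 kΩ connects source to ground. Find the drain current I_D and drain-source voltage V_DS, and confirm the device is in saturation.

I_D ≈ 3 mA, V_DS ≈ 11 V

V_G = V_DD·R_2/(R_1+R_2) = 15×120/510 = 3.53 V.
Assume saturation: I_D = (k_n/2)(V_GS − V_t)² with V_GS = V_G − I_D·R_S = 3.53 − 0.1·I_D.
Substituting gives 0.008·I_D² − 1.36·I_D + 3.98 = 0, with roots I_D = 2.98 or 167 mA.
The root I_D = 167 mA gives V_GS = -13.1 V ≤ V_t, so take I_D = 2.98 mA.
Then V_GS = 3.23 V and V_DS = V_DD − I_D(R_D+R_S) = 15 − 2.98×1.3 = 11.1 V.
Saturation requires V_DS ≥ V_GS − V_t = 1.93 V; 11.1 ≥ 1.93 ✓.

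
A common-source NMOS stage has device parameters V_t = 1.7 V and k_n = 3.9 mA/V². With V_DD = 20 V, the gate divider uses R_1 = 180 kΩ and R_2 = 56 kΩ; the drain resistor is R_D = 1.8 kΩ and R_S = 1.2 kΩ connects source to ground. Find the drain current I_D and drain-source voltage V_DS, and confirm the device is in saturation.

V_G = V_DD·R_2/(R_1+R_2) = 20×56/236 = 4.75 V.
Assume saturation: I_D = (k_n/2)(V_GS − V_t)² with V_GS = V_G − I_D·R_S = 4.75 − 1.2·I_D.
Substituting gives 2.81·I_D² − 15.3·I_D + 18.1 = 0, with roots I_D = 1.75 or 3.68 mA.
The root I_D = 3.68 mA gives V_GS = 0.326 V ≤ V_t, so take I_D = 1.75 mA.
Then V_GS = 2.65 V and V_DS = V_DD − I_D(R_D+R_S) = 20 − 1.75×3 = 14.8 V.
Saturation requires V_DS ≥ V_GS − V_t = 0.947 V; 14.8 ≥ 0.947 ✓.

I_D ≈ 1.7 mA, V_DS ≈ 15 V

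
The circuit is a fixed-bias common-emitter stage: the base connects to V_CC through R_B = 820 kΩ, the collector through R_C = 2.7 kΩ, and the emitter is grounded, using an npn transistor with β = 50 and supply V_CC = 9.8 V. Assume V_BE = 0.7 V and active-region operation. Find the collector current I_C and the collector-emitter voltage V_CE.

I_C ≈ 0.55 mA, V_CE ≈ 8.3 V

Base loop: V_CC = I_B·R_B + V_BE, so I_B = (9.8 − 0.7)/820 kΩ = 0.0111 mA.
In the active region I_C = β·I_B = 50 × 0.0111 = 0.555 mA.
Collector loop: V_CE = V_CC − I_C·R_C = 9.8 − 0.555×2.7 = 8.3 V.
Since V_CE = 8.3 V > V_CE(sat) ≈ 0.2 V, the transistor is in the active region as assumed.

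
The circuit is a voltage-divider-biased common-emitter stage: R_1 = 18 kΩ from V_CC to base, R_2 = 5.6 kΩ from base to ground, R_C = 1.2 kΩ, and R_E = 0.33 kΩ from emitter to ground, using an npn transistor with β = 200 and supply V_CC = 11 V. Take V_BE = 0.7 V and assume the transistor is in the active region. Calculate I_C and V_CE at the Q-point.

I_C ≈ 5.4 mA, V_CE ≈ 2.7 V

Thevenize the base divider: V_Th = V_CC·R_2/(R_1+R_2) = 11×5.6/23.6 = 2.61 V, R_Th = R_1‖R_2 = 4.27 kΩ.
Base-emitter loop: V_Th = I_B·R_Th + V_BE + (β+1)I_B·R_E, so I_B = (2.61 − 0.7) / (4.27 + 201×0.33) = 0.0271 mA.
I_C = β·I_B = 200×0.0271 = 5.41 mA, and I_E = (β+1)I_B = 5.44 mA.
V_CE = V_CC − I_C·R_C − I_E·R_E = 11 − 5.41×1.2 − 5.44×0.33 = 2.71 V.
V_CE = 2.71 V > 0.2 V confirms active-region operation.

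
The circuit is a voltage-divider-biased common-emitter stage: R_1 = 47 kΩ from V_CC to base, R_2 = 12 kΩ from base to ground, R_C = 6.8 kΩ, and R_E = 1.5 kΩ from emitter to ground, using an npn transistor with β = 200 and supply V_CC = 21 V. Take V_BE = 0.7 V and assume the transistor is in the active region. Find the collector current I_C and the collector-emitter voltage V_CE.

I_C ≈ 2.3 mA, V_CE ≈ 1.9 V

Thevenize the base divider: V_Th = V_CC·R_2/(R_1+R_2) = 21×12/59 = 4.27 V, R_Th = R_1‖R_2 = 9.56 kΩ.
Base-emitter loop: V_Th = I_B·R_Th + V_BE + (β+1)I_B·R_E, so I_B = (4.27 − 0.7) / (9.56 + 201×1.5) = 0.0115 mA.
I_C = β·I_B = 200×0.0115 = 2.3 mA, and I_E = (β+1)I_B = 2.31 mA.
V_CE = V_CC − I_C·R_C − I_E·R_E = 21 − 2.3×6.8 − 2.31×1.5 = 1.92 V.
V_CE = 1.92 V > 0.2 V confirms active-region operation.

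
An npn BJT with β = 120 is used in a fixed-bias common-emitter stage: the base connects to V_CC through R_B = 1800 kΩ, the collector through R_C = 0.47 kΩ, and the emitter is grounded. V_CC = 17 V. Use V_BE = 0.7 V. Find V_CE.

Base loop: V_CC = I_B·R_B + V_BE, so I_B = (17 − 0.7)/1800 kΩ = 0.00906 mA.
In the active region I_C = β·I_B = 120 × 0.00906 = 1.09 mA.
Collector loop: V_CE = V_CC − I_C·R_C = 17 − 1.09×0.47 = 16.5 V.
Since V_CE = 16.5 V > V_CE(sat) ≈ 0.2 V, the transistor is in the active region as assumed.

V_CE ≈ 16 V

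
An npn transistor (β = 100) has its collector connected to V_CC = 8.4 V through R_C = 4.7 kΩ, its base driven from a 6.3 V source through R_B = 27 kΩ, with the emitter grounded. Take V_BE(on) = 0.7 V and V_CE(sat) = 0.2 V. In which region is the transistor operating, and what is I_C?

saturation; I_C ≈ 1.7 mA

Assume active: I_B = (6.3 − 0.7)/27 = 0.207 mA, giving I_C = β·I_B = 20.7 mA.
But then V_CE = 8.4 − 20.7×4.7 = -89.1 V < V_CE(sat) = 0.2 V — impossible in the active region.
So the transistor is saturated. With V_CE = 0.2 V, I_C = (V_CC − 0.2)/R_C = 8.2/4.7 = 1.74 mA.
Check: β·I_B = 20.7 mA > I_C = 1.74 mA, confirming saturation.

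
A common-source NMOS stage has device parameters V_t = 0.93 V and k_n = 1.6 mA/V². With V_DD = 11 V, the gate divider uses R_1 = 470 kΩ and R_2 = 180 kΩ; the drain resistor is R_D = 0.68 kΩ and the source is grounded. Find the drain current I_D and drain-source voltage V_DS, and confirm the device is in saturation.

I_D ≈ 3.6 mA, V_DS ≈ 8.6 V

V_G = V_DD·R_2/(R_1+R_2) = 11×180/650 = 3.05 V. With the source grounded, V_GS = V_G = 3.05 V.
Assume saturation: I_D = (k_n/2)(V_GS − V_t)² = (1.6/2)×(3.05 − 0.93)² = 0.8×2.12² = 3.58 mA.
V_DS = V_DD − I_D·R_D = 11 − 3.58×0.68 = 8.56 V.
Saturation requires V_DS ≥ V_GS − V_t = 2.12 V; 8.56 ≥ 2.12 ✓.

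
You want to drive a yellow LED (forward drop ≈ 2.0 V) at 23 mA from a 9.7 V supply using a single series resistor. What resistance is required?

The resistor drops V_S − V_D = 9.7 − 2.0 = 7.7 V at 23 mA.
R = 7.7 V / 23 mA = 0.335 kΩ.

R ≈ 0.33 kΩ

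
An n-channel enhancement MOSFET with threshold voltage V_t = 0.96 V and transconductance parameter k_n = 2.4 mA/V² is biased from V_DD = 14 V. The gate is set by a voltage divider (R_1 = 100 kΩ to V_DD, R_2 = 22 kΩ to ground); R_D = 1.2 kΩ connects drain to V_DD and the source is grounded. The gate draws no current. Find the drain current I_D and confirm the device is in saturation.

V_G = V_DD·R_2/(R_1+R_2) = 14×22/122 = 2.52 V. With the source grounded, V_GS = V_G = 2.52 V.
Assume saturation: I_D = (k_n/2)(V_GS − V_t)² = (2.4/2)×(2.52 − 0.96)² = 1.2×1.56² = 2.94 mA.
V_DS = V_DD − I_D·R_D = 14 − 2.94×1.2 = 10.5 V.
Saturation requires V_DS ≥ V_GS − V_t = 1.56 V; 10.5 ≥ 1.56 ✓.

I_D ≈ 2.9 mA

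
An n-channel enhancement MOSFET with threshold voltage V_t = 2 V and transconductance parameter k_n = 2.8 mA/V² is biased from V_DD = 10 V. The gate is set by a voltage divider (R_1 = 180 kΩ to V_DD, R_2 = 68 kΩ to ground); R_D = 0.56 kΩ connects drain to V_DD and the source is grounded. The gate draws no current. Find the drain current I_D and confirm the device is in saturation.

I_D ≈ 0.77 mA

V_G = V_DD·R_2/(R_1+R_2) = 10×68/248 = 2.74 V. With the source grounded, V_GS = V_G = 2.74 V.
Assume saturation: I_D = (k_n/2)(V_GS − V_t)² = (2.8/2)×(2.74 − 2)² = 1.4×0.742² = 0.771 mA.
V_DS = V_DD − I_D·R_D = 10 − 0.771×0.56 = 9.57 V.
Saturation requires V_DS ≥ V_GS − V_t = 0.742 V; 9.57 ≥ 0.742 ✓.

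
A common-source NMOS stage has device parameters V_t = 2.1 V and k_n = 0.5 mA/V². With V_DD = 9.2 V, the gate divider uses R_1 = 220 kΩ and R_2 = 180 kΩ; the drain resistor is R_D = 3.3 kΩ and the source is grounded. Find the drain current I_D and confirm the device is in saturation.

I_D ≈ 1 mA

V_G = V_DD·R_2/(R_1+R_2) = 9.2×180/400 = 4.14 V. With the source grounded, V_GS = V_G = 4.14 V.
Assume saturation: I_D = (k_n/2)(V_GS − V_t)² = (0.5/2)×(4.14 − 2.1)² = 0.25×2.04² = 1.04 mA.
V_DS = V_DD − I_D·R_D = 9.2 − 1.04×3.3 = 5.77 V.
Saturation requires V_DS ≥ V_GS − V_t = 2.04 V; 5.77 ≥ 2.04 ✓.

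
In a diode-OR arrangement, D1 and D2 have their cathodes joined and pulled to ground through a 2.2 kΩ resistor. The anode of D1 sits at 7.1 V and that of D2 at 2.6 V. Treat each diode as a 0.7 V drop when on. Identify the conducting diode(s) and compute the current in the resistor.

Only D1 conducts; I_R ≈ 2.9 mA

Assume both conduct. Then node N would need to be at both 7.1−0.7 = 6.4 V and 2.6−0.7 = 1.9 V, which is impossible.
Assume only D1 conducts: V_N = 7.1 − 0.7 = 6.4 V, so I_R = 6.4/2.2 = 2.91 mA.
Check D2: its anode-to-cathode voltage is 2.6 − 6.4 = -3.8 V < 0.7 V, so it is off. The assumption is consistent.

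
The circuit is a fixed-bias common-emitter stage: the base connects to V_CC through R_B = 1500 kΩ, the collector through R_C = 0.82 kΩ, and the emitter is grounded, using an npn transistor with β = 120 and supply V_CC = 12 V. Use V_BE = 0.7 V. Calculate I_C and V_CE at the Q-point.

I_C ≈ 0.9 mA, V_CE ≈ 11 V

Base loop: V_CC = I_B·R_B + V_BE, so I_B = (12 − 0.7)/1500 kΩ = 0.00753 mA.
In the active region I_C = β·I_B = 120 × 0.00753 = 0.904 mA.
Collector loop: V_CE = V_CC − I_C·R_C = 12 − 0.904×0.82 = 11.3 V.
Since V_CE = 11.3 V > V_CE(sat) ≈ 0.2 V, the transistor is in the active region as assumed.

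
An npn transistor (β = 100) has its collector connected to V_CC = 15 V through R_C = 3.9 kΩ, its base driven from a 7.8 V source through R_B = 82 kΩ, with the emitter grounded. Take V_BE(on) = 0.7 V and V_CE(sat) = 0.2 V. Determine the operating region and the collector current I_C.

Assume active: I_B = (7.8 − 0.7)/82 = 0.0866 mA, giving I_C = β·I_B = 8.66 mA.
But then V_CE = 15 − 8.66×3.9 = -18.8 V < V_CE(sat) = 0.2 V — impossible in the active region.
So the transistor is saturated. With V_CE = 0.2 V, I_C = (V_CC − 0.2)/R_C = 14.8/3.9 = 3.79 mA.
Check: β·I_B = 8.66 mA > I_C = 3.79 mA, confirming saturation.

saturation; I_C ≈ 3.8 mA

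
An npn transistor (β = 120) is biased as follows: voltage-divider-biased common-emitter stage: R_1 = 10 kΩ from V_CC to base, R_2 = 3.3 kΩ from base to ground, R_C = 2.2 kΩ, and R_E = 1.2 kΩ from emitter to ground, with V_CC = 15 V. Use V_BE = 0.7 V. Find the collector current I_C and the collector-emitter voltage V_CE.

I_C ≈ 2.5 mA, V_CE ≈ 6.6 V

Thevenize the base divider: V_Th = V_CC·R_2/(R_1+R_2) = 15×3.3/13.3 = 3.72 V, R_Th = R_1‖R_2 = 2.48 kΩ.
Base-emitter loop: V_Th = I_B·R_Th + V_BE + (β+1)I_B·R_E, so I_B = (3.72 − 0.7) / (2.48 + 121×1.2) = 0.0205 mA.
I_C = β·I_B = 120×0.0205 = 2.46 mA, and I_E = (β+1)I_B = 2.48 mA.
V_CE = V_CC − I_C·R_C − I_E·R_E = 15 − 2.46×2.2 − 2.48×1.2 = 6.63 V.
V_CE = 6.63 V > 0.2 V confirms active-region operation.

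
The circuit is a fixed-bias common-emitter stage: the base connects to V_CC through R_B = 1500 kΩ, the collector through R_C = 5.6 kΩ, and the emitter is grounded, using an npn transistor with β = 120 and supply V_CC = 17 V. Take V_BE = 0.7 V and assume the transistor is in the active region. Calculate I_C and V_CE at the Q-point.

Base loop: V_CC = I_B·R_B + V_BE, so I_B = (17 − 0.7)/1500 kΩ = 0.0109 mA.
In the active region I_C = β·I_B = 120 × 0.0109 = 1.3 mA.
Collector loop: V_CE = V_CC − I_C·R_C = 17 − 1.3×5.6 = 9.7 V.
Since V_CE = 9.7 V > V_CE(sat) ≈ 0.2 V, the transistor is in the active region as assumed.

I_C ≈ 1.3 mA, V_CE ≈ 9.7 V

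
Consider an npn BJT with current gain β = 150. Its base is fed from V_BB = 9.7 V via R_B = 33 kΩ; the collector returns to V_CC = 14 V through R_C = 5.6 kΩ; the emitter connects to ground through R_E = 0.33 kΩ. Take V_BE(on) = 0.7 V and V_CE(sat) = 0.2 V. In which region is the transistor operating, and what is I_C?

saturation; I_C ≈ 2.3 mA

Assume active: I_B = (9.7 − 0.7)/(33 + 151×0.33) = 0.109 mA, I_C = β·I_B = 16.3 mA.
Then V_CE = 14 − 16.3×5.6 − 16.4×0.33 = -82.7 V < 0.2 V — the active assumption fails.
Re-solve with V_CE = 0.2 V. KCL at the emitter: V_E/R_E = (V_BB−0.7−V_E)/R_B + (V_CC−0.2−V_E)/R_C, giving V_E = 0.845 V.
I_C = (V_CC − 0.2 − V_E)/R_C = (13.8 − 0.845)/5.6 = 2.31 mA.
Check: I_B = (9 − 0.845)/33 = 0.247 mA, and β·I_B = 37.1 mA > I_C, confirming saturation.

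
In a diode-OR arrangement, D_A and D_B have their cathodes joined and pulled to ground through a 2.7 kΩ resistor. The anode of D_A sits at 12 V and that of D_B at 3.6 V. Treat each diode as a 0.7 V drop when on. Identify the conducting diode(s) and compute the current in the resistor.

Assume both conduct. Then node N would need to be at both 12−0.7 = 11.3 V and 3.6−0.7 = 2.9 V, which is impossible.
Assume only D_A conducts: V_N = 12 − 0.7 = 11.3 V, so I_R = 11.3/2.7 = 4.19 mA.
Check D_B: its anode-to-cathode voltage is 3.6 − 11.3 = -7.7 V < 0.7 V, so it is off. The assumption is consistent.

Only D_A conducts; I_R ≈ 4.2 mA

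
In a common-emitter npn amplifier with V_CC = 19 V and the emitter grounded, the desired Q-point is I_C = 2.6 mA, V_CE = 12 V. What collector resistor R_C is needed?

R_C ≈ 2.7 kΩ

Collector loop: V_CC = I_C·R_C + V_CE.
R_C = (V_CC − V_CE)/I_C = (19 − 12)/2.6 = 2.69 kΩ.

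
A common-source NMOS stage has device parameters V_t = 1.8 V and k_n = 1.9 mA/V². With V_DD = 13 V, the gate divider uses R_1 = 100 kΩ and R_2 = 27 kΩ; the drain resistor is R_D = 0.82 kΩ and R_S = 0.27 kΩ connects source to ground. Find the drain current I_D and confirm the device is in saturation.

V_G = V_DD·R_2/(R_1+R_2) = 13×27/127 = 2.76 V.
Assume saturation: I_D = (k_n/2)(V_GS − V_t)² with V_GS = V_G − I_D·R_S = 2.76 − 0.27·I_D.
Substituting gives 0.0693·I_D² − 1.49·I_D + 0.882 = 0, with roots I_D = 0.608 or 21 mA.
The root I_D = 21 mA gives V_GS = -2.9 V ≤ V_t, so take I_D = 0.608 mA.
Then V_GS = 2.6 V and V_DS = V_DD − I_D(R_D+R_S) = 13 − 0.608×1.09 = 12.3 V.
Saturation requires V_DS ≥ V_GS − V_t = 0.8 V; 12.3 ≥ 0.8 ✓.

I_D ≈ 0.61 mA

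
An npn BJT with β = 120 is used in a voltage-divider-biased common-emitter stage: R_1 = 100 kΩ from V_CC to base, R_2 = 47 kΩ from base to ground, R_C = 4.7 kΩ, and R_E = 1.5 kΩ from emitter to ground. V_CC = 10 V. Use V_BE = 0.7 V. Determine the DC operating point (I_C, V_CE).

Thevenize the base divider: V_Th = V_CC·R_2/(R_1+R_2) = 10×47/147 = 3.2 V, R_Th = R_1‖R_2 = 32 kΩ.
Base-emitter loop: V_Th = I_B·R_Th + V_BE + (β+1)I_B·R_E, so I_B = (3.2 − 0.7) / (32 + 121×1.5) = 0.0117 mA.
I_C = β·I_B = 120×0.0117 = 1.4 mA, and I_E = (β+1)I_B = 1.42 mA.
V_CE = V_CC − I_C·R_C − I_E·R_E = 10 − 1.4×4.7 − 1.42×1.5 = 1.28 V.
V_CE = 1.28 V > 0.2 V confirms active-region operation.

I_C ≈ 1.4 mA, V_CE ≈ 1.3 V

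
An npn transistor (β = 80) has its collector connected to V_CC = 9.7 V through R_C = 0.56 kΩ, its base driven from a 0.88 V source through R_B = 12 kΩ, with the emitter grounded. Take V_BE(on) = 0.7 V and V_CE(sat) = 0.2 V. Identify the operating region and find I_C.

active; I_C ≈ 1.2 mA

Assume active. Base-emitter loop: I_B = (V_BB − V_BE)/R_B = (0.88 − 0.7)/12 = 0.015 mA.
I_C = β·I_B = 80×0.015 = 1.2 mA.
V_CE = V_CC − I_C·R_C = 9.7 − 1.2×0.56 = 9.03 V > V_CE(sat), so the active-region assumption holds.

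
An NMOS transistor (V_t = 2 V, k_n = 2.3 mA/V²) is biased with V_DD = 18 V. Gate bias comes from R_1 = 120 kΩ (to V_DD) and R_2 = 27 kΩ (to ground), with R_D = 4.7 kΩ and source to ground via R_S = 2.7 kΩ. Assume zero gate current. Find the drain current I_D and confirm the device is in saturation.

V_G = V_DD·R_2/(R_1+R_2) = 18×27/147 = 3.31 V.
Assume saturation: I_D = (k_n/2)(V_GS − V_t)² with V_GS = V_G − I_D·R_S = 3.31 − 2.7·I_D.
Substituting gives 8.38·I_D² − 9.11·I_D + 1.96 = 0, with roots I_D = 0.296 or 0.791 mA.
The root I_D = 0.791 mA gives V_GS = 1.17 V ≤ V_t, so take I_D = 0.296 mA.
Then V_GS = 2.51 V and V_DS = V_DD − I_D(R_D+R_S) = 18 − 0.296×7.4 = 15.8 V.
Saturation requires V_DS ≥ V_GS − V_t = 0.507 V; 15.8 ≥ 0.507 ✓.

I_D ≈ 0.3 mA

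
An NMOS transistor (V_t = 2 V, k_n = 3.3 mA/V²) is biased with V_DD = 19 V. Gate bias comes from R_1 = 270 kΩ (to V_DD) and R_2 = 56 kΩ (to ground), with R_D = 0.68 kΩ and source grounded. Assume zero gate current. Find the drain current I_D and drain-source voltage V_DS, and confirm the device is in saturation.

I_D ≈ 2.6 mA, V_DS ≈ 17 V

V_G = V_DD·R_2/(R_1+R_2) = 19×56/326 = 3.26 V. With the source grounded, V_GS = V_G = 3.26 V.
Assume saturation: I_D = (k_n/2)(V_GS − V_t)² = (3.3/2)×(3.26 − 2)² = 1.65×1.26² = 2.64 mA.
V_DS = V_DD − I_D·R_D = 19 − 2.64×0.68 = 17.2 V.
Saturation requires V_DS ≥ V_GS − V_t = 1.26 V; 17.2 ≥ 1.26 ✓.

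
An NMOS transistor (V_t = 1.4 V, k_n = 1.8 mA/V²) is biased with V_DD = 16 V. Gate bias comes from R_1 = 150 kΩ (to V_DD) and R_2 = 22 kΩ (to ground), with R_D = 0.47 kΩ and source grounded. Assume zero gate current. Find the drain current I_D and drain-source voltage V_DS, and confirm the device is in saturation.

I_D ≈ 0.38 mA, V_DS ≈ 16 V

V_G = V_DD·R_2/(R_1+R_2) = 16×22/172 = 2.05 V. With the source grounded, V_GS = V_G = 2.05 V.
Assume saturation: I_D = (k_n/2)(V_GS − V_t)² = (1.8/2)×(2.05 − 1.4)² = 0.9×0.647² = 0.376 mA.
V_DS = V_DD − I_D·R_D = 16 − 0.376×0.47 = 15.8 V.
Saturation requires V_DS ≥ V_GS − V_t = 0.647 V; 15.8 ≥ 0.647 ✓.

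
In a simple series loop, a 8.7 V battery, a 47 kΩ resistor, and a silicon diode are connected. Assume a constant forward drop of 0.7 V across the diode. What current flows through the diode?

KVL around the loop: 8.7 = V_D + I·R = 0.7 + I × 47 kΩ.
So I = (8.7 − 0.7) / 47 kΩ = 8 / 47 = 0.17 mA.

I ≈ 0.17 mA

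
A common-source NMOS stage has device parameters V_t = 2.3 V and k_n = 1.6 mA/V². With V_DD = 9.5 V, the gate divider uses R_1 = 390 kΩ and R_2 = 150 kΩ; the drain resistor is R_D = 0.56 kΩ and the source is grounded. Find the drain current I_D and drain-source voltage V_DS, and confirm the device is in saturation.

I_D ≈ 0.092 mA, V_DS ≈ 9.4 V

V_G = V_DD·R_2/(R_1+R_2) = 9.5×150/540 = 2.64 V. With the source grounded, V_GS = V_G = 2.64 V.
Assume saturation: I_D = (k_n/2)(V_GS − V_t)² = (1.6/2)×(2.64 − 2.3)² = 0.8×0.339² = 0.0919 mA.
V_DS = V_DD − I_D·R_D = 9.5 − 0.0919×0.56 = 9.45 V.
Saturation requires V_DS ≥ V_GS − V_t = 0.339 V; 9.45 ≥ 0.339 ✓.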